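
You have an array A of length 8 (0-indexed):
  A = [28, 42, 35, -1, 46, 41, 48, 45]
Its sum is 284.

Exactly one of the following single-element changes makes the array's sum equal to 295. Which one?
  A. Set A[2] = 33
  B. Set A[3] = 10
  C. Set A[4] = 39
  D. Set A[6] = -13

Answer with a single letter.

Answer: B

Derivation:
Option A: A[2] 35->33, delta=-2, new_sum=284+(-2)=282
Option B: A[3] -1->10, delta=11, new_sum=284+(11)=295 <-- matches target
Option C: A[4] 46->39, delta=-7, new_sum=284+(-7)=277
Option D: A[6] 48->-13, delta=-61, new_sum=284+(-61)=223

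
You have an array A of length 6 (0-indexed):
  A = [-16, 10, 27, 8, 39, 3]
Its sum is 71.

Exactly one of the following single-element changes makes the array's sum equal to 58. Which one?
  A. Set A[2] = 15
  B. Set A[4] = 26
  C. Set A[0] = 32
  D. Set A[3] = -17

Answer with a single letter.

Option A: A[2] 27->15, delta=-12, new_sum=71+(-12)=59
Option B: A[4] 39->26, delta=-13, new_sum=71+(-13)=58 <-- matches target
Option C: A[0] -16->32, delta=48, new_sum=71+(48)=119
Option D: A[3] 8->-17, delta=-25, new_sum=71+(-25)=46

Answer: B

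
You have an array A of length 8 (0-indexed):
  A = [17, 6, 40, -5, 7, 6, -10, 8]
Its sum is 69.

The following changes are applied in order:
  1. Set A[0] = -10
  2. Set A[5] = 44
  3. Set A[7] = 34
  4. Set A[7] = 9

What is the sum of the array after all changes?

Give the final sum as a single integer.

Answer: 81

Derivation:
Initial sum: 69
Change 1: A[0] 17 -> -10, delta = -27, sum = 42
Change 2: A[5] 6 -> 44, delta = 38, sum = 80
Change 3: A[7] 8 -> 34, delta = 26, sum = 106
Change 4: A[7] 34 -> 9, delta = -25, sum = 81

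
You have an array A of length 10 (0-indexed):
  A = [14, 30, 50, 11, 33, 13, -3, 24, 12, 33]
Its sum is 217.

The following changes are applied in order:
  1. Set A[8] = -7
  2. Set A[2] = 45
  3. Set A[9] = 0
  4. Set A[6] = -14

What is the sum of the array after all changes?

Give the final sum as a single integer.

Answer: 149

Derivation:
Initial sum: 217
Change 1: A[8] 12 -> -7, delta = -19, sum = 198
Change 2: A[2] 50 -> 45, delta = -5, sum = 193
Change 3: A[9] 33 -> 0, delta = -33, sum = 160
Change 4: A[6] -3 -> -14, delta = -11, sum = 149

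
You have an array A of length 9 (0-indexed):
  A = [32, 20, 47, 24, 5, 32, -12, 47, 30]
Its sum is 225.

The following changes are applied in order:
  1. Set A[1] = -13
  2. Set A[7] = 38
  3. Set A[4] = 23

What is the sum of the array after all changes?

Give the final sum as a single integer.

Answer: 201

Derivation:
Initial sum: 225
Change 1: A[1] 20 -> -13, delta = -33, sum = 192
Change 2: A[7] 47 -> 38, delta = -9, sum = 183
Change 3: A[4] 5 -> 23, delta = 18, sum = 201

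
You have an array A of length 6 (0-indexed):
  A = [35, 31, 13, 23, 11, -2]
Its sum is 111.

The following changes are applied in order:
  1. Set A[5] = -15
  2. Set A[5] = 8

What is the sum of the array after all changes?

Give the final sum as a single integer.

Initial sum: 111
Change 1: A[5] -2 -> -15, delta = -13, sum = 98
Change 2: A[5] -15 -> 8, delta = 23, sum = 121

Answer: 121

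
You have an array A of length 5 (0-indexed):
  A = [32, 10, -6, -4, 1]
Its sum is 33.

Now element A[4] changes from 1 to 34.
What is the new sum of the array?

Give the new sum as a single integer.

Answer: 66

Derivation:
Old value at index 4: 1
New value at index 4: 34
Delta = 34 - 1 = 33
New sum = old_sum + delta = 33 + (33) = 66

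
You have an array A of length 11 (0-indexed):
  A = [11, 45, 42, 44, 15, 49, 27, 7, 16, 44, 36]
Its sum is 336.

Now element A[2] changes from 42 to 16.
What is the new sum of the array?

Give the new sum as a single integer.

Answer: 310

Derivation:
Old value at index 2: 42
New value at index 2: 16
Delta = 16 - 42 = -26
New sum = old_sum + delta = 336 + (-26) = 310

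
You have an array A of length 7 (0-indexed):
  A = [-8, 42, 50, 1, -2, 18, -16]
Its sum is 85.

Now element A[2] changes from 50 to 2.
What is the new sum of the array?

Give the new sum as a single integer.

Answer: 37

Derivation:
Old value at index 2: 50
New value at index 2: 2
Delta = 2 - 50 = -48
New sum = old_sum + delta = 85 + (-48) = 37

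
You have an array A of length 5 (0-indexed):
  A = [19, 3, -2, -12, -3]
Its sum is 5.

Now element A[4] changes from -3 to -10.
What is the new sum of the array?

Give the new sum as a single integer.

Answer: -2

Derivation:
Old value at index 4: -3
New value at index 4: -10
Delta = -10 - -3 = -7
New sum = old_sum + delta = 5 + (-7) = -2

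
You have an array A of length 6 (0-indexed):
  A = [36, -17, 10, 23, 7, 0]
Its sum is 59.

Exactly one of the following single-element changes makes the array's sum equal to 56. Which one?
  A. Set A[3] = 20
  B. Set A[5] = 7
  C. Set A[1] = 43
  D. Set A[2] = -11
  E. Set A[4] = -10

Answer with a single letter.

Answer: A

Derivation:
Option A: A[3] 23->20, delta=-3, new_sum=59+(-3)=56 <-- matches target
Option B: A[5] 0->7, delta=7, new_sum=59+(7)=66
Option C: A[1] -17->43, delta=60, new_sum=59+(60)=119
Option D: A[2] 10->-11, delta=-21, new_sum=59+(-21)=38
Option E: A[4] 7->-10, delta=-17, new_sum=59+(-17)=42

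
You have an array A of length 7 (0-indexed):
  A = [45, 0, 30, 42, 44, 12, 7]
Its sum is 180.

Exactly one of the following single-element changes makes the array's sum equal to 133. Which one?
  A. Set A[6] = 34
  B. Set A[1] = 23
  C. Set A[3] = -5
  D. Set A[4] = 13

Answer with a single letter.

Answer: C

Derivation:
Option A: A[6] 7->34, delta=27, new_sum=180+(27)=207
Option B: A[1] 0->23, delta=23, new_sum=180+(23)=203
Option C: A[3] 42->-5, delta=-47, new_sum=180+(-47)=133 <-- matches target
Option D: A[4] 44->13, delta=-31, new_sum=180+(-31)=149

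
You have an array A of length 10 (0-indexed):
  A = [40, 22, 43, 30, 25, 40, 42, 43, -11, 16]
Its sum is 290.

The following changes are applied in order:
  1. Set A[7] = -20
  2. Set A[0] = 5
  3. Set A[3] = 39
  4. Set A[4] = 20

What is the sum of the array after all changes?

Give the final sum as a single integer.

Initial sum: 290
Change 1: A[7] 43 -> -20, delta = -63, sum = 227
Change 2: A[0] 40 -> 5, delta = -35, sum = 192
Change 3: A[3] 30 -> 39, delta = 9, sum = 201
Change 4: A[4] 25 -> 20, delta = -5, sum = 196

Answer: 196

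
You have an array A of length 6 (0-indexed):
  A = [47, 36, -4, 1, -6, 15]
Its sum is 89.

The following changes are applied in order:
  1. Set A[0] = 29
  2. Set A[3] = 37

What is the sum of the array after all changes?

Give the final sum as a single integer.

Answer: 107

Derivation:
Initial sum: 89
Change 1: A[0] 47 -> 29, delta = -18, sum = 71
Change 2: A[3] 1 -> 37, delta = 36, sum = 107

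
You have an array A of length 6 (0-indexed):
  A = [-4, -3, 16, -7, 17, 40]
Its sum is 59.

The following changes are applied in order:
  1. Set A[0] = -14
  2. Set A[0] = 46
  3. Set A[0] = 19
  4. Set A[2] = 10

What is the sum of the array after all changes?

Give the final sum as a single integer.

Answer: 76

Derivation:
Initial sum: 59
Change 1: A[0] -4 -> -14, delta = -10, sum = 49
Change 2: A[0] -14 -> 46, delta = 60, sum = 109
Change 3: A[0] 46 -> 19, delta = -27, sum = 82
Change 4: A[2] 16 -> 10, delta = -6, sum = 76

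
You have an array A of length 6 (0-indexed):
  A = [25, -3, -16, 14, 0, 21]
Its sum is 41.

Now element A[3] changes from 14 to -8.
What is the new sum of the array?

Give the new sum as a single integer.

Old value at index 3: 14
New value at index 3: -8
Delta = -8 - 14 = -22
New sum = old_sum + delta = 41 + (-22) = 19

Answer: 19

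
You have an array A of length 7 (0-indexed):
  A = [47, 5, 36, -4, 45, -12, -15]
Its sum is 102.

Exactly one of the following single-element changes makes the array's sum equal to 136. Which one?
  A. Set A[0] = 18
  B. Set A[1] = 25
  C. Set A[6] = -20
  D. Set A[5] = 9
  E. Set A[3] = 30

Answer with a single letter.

Option A: A[0] 47->18, delta=-29, new_sum=102+(-29)=73
Option B: A[1] 5->25, delta=20, new_sum=102+(20)=122
Option C: A[6] -15->-20, delta=-5, new_sum=102+(-5)=97
Option D: A[5] -12->9, delta=21, new_sum=102+(21)=123
Option E: A[3] -4->30, delta=34, new_sum=102+(34)=136 <-- matches target

Answer: E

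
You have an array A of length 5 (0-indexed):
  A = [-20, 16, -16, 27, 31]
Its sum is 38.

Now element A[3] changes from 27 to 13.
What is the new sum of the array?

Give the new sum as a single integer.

Answer: 24

Derivation:
Old value at index 3: 27
New value at index 3: 13
Delta = 13 - 27 = -14
New sum = old_sum + delta = 38 + (-14) = 24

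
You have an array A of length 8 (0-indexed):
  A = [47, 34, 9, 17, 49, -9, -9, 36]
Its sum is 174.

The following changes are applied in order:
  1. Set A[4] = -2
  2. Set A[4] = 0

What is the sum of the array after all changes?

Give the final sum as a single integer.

Initial sum: 174
Change 1: A[4] 49 -> -2, delta = -51, sum = 123
Change 2: A[4] -2 -> 0, delta = 2, sum = 125

Answer: 125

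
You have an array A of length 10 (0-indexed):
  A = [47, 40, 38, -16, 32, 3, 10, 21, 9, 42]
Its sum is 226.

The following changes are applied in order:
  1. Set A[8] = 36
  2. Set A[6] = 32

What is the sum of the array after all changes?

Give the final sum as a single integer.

Answer: 275

Derivation:
Initial sum: 226
Change 1: A[8] 9 -> 36, delta = 27, sum = 253
Change 2: A[6] 10 -> 32, delta = 22, sum = 275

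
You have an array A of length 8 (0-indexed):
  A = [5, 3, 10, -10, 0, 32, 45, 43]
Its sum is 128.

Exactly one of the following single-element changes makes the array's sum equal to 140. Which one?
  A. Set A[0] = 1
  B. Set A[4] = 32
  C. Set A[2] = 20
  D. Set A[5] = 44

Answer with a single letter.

Answer: D

Derivation:
Option A: A[0] 5->1, delta=-4, new_sum=128+(-4)=124
Option B: A[4] 0->32, delta=32, new_sum=128+(32)=160
Option C: A[2] 10->20, delta=10, new_sum=128+(10)=138
Option D: A[5] 32->44, delta=12, new_sum=128+(12)=140 <-- matches target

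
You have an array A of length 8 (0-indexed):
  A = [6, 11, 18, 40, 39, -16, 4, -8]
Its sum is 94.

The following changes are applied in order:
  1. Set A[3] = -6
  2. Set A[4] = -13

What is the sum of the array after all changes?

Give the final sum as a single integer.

Initial sum: 94
Change 1: A[3] 40 -> -6, delta = -46, sum = 48
Change 2: A[4] 39 -> -13, delta = -52, sum = -4

Answer: -4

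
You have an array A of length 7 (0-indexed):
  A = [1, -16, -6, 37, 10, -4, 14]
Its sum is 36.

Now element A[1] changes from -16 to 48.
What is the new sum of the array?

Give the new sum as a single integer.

Old value at index 1: -16
New value at index 1: 48
Delta = 48 - -16 = 64
New sum = old_sum + delta = 36 + (64) = 100

Answer: 100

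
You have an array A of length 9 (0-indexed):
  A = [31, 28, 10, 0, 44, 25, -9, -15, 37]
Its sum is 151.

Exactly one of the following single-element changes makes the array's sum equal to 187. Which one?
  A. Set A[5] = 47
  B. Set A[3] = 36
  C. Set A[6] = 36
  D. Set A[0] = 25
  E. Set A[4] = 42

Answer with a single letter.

Option A: A[5] 25->47, delta=22, new_sum=151+(22)=173
Option B: A[3] 0->36, delta=36, new_sum=151+(36)=187 <-- matches target
Option C: A[6] -9->36, delta=45, new_sum=151+(45)=196
Option D: A[0] 31->25, delta=-6, new_sum=151+(-6)=145
Option E: A[4] 44->42, delta=-2, new_sum=151+(-2)=149

Answer: B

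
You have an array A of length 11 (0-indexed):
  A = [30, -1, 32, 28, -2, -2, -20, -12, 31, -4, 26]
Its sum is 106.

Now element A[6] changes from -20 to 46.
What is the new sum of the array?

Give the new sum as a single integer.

Old value at index 6: -20
New value at index 6: 46
Delta = 46 - -20 = 66
New sum = old_sum + delta = 106 + (66) = 172

Answer: 172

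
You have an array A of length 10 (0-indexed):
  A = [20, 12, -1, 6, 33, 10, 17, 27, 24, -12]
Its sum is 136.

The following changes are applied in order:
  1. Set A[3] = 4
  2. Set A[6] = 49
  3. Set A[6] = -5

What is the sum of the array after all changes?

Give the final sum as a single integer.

Answer: 112

Derivation:
Initial sum: 136
Change 1: A[3] 6 -> 4, delta = -2, sum = 134
Change 2: A[6] 17 -> 49, delta = 32, sum = 166
Change 3: A[6] 49 -> -5, delta = -54, sum = 112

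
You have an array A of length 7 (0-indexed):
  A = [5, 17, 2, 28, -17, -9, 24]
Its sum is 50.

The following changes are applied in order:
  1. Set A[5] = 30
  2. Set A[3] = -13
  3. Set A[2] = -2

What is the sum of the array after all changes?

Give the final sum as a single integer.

Answer: 44

Derivation:
Initial sum: 50
Change 1: A[5] -9 -> 30, delta = 39, sum = 89
Change 2: A[3] 28 -> -13, delta = -41, sum = 48
Change 3: A[2] 2 -> -2, delta = -4, sum = 44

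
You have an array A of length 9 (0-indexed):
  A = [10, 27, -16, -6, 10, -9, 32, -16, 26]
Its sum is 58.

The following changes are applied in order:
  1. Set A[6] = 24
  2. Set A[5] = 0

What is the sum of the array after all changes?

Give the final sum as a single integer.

Initial sum: 58
Change 1: A[6] 32 -> 24, delta = -8, sum = 50
Change 2: A[5] -9 -> 0, delta = 9, sum = 59

Answer: 59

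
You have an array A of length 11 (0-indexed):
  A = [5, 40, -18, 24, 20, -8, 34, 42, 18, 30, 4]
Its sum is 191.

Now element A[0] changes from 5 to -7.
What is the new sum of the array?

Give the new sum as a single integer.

Answer: 179

Derivation:
Old value at index 0: 5
New value at index 0: -7
Delta = -7 - 5 = -12
New sum = old_sum + delta = 191 + (-12) = 179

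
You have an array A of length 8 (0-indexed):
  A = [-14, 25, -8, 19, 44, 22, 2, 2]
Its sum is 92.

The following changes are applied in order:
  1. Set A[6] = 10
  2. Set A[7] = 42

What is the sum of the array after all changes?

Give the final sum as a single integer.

Answer: 140

Derivation:
Initial sum: 92
Change 1: A[6] 2 -> 10, delta = 8, sum = 100
Change 2: A[7] 2 -> 42, delta = 40, sum = 140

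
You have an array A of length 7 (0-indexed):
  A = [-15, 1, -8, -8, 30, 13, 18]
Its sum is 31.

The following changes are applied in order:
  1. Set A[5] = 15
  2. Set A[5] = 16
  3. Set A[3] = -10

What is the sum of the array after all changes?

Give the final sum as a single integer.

Initial sum: 31
Change 1: A[5] 13 -> 15, delta = 2, sum = 33
Change 2: A[5] 15 -> 16, delta = 1, sum = 34
Change 3: A[3] -8 -> -10, delta = -2, sum = 32

Answer: 32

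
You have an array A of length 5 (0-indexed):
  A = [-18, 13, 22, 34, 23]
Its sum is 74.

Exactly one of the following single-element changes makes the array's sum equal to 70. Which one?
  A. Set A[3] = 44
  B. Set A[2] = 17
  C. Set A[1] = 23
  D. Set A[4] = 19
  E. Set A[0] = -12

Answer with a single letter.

Answer: D

Derivation:
Option A: A[3] 34->44, delta=10, new_sum=74+(10)=84
Option B: A[2] 22->17, delta=-5, new_sum=74+(-5)=69
Option C: A[1] 13->23, delta=10, new_sum=74+(10)=84
Option D: A[4] 23->19, delta=-4, new_sum=74+(-4)=70 <-- matches target
Option E: A[0] -18->-12, delta=6, new_sum=74+(6)=80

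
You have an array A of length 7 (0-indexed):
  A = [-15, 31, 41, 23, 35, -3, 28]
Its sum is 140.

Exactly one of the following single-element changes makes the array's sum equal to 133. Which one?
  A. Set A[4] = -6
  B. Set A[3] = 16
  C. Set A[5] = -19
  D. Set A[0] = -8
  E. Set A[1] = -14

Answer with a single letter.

Answer: B

Derivation:
Option A: A[4] 35->-6, delta=-41, new_sum=140+(-41)=99
Option B: A[3] 23->16, delta=-7, new_sum=140+(-7)=133 <-- matches target
Option C: A[5] -3->-19, delta=-16, new_sum=140+(-16)=124
Option D: A[0] -15->-8, delta=7, new_sum=140+(7)=147
Option E: A[1] 31->-14, delta=-45, new_sum=140+(-45)=95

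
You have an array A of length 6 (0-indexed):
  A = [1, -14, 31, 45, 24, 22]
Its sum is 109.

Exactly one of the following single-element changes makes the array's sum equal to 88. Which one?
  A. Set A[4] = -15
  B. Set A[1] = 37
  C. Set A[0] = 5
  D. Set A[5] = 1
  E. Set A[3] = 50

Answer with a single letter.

Answer: D

Derivation:
Option A: A[4] 24->-15, delta=-39, new_sum=109+(-39)=70
Option B: A[1] -14->37, delta=51, new_sum=109+(51)=160
Option C: A[0] 1->5, delta=4, new_sum=109+(4)=113
Option D: A[5] 22->1, delta=-21, new_sum=109+(-21)=88 <-- matches target
Option E: A[3] 45->50, delta=5, new_sum=109+(5)=114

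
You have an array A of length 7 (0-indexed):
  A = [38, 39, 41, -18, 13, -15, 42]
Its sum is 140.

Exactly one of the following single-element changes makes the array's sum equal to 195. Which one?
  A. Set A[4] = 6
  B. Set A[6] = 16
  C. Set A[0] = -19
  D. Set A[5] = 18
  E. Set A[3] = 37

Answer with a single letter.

Answer: E

Derivation:
Option A: A[4] 13->6, delta=-7, new_sum=140+(-7)=133
Option B: A[6] 42->16, delta=-26, new_sum=140+(-26)=114
Option C: A[0] 38->-19, delta=-57, new_sum=140+(-57)=83
Option D: A[5] -15->18, delta=33, new_sum=140+(33)=173
Option E: A[3] -18->37, delta=55, new_sum=140+(55)=195 <-- matches target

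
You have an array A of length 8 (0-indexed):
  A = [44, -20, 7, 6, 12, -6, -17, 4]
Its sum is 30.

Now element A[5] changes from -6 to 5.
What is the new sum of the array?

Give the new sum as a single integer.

Answer: 41

Derivation:
Old value at index 5: -6
New value at index 5: 5
Delta = 5 - -6 = 11
New sum = old_sum + delta = 30 + (11) = 41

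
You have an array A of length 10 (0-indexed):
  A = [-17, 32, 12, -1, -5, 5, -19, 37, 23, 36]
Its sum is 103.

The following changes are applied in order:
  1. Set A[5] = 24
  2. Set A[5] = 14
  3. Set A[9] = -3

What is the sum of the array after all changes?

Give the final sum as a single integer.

Answer: 73

Derivation:
Initial sum: 103
Change 1: A[5] 5 -> 24, delta = 19, sum = 122
Change 2: A[5] 24 -> 14, delta = -10, sum = 112
Change 3: A[9] 36 -> -3, delta = -39, sum = 73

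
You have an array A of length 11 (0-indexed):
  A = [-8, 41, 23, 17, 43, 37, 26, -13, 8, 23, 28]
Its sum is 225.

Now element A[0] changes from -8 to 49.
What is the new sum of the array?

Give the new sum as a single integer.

Old value at index 0: -8
New value at index 0: 49
Delta = 49 - -8 = 57
New sum = old_sum + delta = 225 + (57) = 282

Answer: 282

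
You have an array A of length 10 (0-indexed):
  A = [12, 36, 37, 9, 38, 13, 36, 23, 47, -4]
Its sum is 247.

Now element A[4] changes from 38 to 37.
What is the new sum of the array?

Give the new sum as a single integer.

Answer: 246

Derivation:
Old value at index 4: 38
New value at index 4: 37
Delta = 37 - 38 = -1
New sum = old_sum + delta = 247 + (-1) = 246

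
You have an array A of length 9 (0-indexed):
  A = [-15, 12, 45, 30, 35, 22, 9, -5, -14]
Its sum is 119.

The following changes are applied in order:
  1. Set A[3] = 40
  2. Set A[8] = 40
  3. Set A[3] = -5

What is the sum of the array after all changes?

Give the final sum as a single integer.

Answer: 138

Derivation:
Initial sum: 119
Change 1: A[3] 30 -> 40, delta = 10, sum = 129
Change 2: A[8] -14 -> 40, delta = 54, sum = 183
Change 3: A[3] 40 -> -5, delta = -45, sum = 138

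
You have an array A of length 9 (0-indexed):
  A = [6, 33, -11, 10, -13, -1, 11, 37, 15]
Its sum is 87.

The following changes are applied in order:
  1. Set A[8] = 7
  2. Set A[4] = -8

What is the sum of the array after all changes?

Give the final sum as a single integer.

Initial sum: 87
Change 1: A[8] 15 -> 7, delta = -8, sum = 79
Change 2: A[4] -13 -> -8, delta = 5, sum = 84

Answer: 84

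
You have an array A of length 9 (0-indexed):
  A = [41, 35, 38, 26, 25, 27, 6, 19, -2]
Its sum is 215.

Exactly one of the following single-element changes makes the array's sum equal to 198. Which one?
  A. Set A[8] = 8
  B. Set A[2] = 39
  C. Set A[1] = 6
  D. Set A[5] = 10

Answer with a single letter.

Answer: D

Derivation:
Option A: A[8] -2->8, delta=10, new_sum=215+(10)=225
Option B: A[2] 38->39, delta=1, new_sum=215+(1)=216
Option C: A[1] 35->6, delta=-29, new_sum=215+(-29)=186
Option D: A[5] 27->10, delta=-17, new_sum=215+(-17)=198 <-- matches target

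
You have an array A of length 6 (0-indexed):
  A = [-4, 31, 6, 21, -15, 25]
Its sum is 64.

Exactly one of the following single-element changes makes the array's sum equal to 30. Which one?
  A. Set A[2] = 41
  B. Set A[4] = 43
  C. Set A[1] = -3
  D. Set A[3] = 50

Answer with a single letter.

Answer: C

Derivation:
Option A: A[2] 6->41, delta=35, new_sum=64+(35)=99
Option B: A[4] -15->43, delta=58, new_sum=64+(58)=122
Option C: A[1] 31->-3, delta=-34, new_sum=64+(-34)=30 <-- matches target
Option D: A[3] 21->50, delta=29, new_sum=64+(29)=93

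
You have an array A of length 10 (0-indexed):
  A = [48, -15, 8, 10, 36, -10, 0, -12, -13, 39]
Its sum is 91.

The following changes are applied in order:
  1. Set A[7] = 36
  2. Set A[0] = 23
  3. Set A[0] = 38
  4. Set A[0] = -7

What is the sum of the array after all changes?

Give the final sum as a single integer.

Answer: 84

Derivation:
Initial sum: 91
Change 1: A[7] -12 -> 36, delta = 48, sum = 139
Change 2: A[0] 48 -> 23, delta = -25, sum = 114
Change 3: A[0] 23 -> 38, delta = 15, sum = 129
Change 4: A[0] 38 -> -7, delta = -45, sum = 84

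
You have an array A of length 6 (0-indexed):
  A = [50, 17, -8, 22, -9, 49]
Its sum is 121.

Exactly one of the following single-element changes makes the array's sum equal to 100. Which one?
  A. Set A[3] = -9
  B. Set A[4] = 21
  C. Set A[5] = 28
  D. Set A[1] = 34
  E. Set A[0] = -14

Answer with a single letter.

Answer: C

Derivation:
Option A: A[3] 22->-9, delta=-31, new_sum=121+(-31)=90
Option B: A[4] -9->21, delta=30, new_sum=121+(30)=151
Option C: A[5] 49->28, delta=-21, new_sum=121+(-21)=100 <-- matches target
Option D: A[1] 17->34, delta=17, new_sum=121+(17)=138
Option E: A[0] 50->-14, delta=-64, new_sum=121+(-64)=57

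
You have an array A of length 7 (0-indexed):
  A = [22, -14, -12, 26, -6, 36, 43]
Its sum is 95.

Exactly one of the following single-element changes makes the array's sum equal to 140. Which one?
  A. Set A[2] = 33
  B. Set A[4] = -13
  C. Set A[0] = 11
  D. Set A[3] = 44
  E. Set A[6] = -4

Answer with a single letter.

Answer: A

Derivation:
Option A: A[2] -12->33, delta=45, new_sum=95+(45)=140 <-- matches target
Option B: A[4] -6->-13, delta=-7, new_sum=95+(-7)=88
Option C: A[0] 22->11, delta=-11, new_sum=95+(-11)=84
Option D: A[3] 26->44, delta=18, new_sum=95+(18)=113
Option E: A[6] 43->-4, delta=-47, new_sum=95+(-47)=48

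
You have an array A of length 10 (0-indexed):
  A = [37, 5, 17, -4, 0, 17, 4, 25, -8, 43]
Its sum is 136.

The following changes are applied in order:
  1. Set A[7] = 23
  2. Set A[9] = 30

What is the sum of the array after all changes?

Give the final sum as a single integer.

Initial sum: 136
Change 1: A[7] 25 -> 23, delta = -2, sum = 134
Change 2: A[9] 43 -> 30, delta = -13, sum = 121

Answer: 121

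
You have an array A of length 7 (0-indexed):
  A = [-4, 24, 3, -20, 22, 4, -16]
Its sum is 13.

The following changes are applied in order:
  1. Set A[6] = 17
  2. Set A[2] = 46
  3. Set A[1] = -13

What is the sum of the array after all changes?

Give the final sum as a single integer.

Answer: 52

Derivation:
Initial sum: 13
Change 1: A[6] -16 -> 17, delta = 33, sum = 46
Change 2: A[2] 3 -> 46, delta = 43, sum = 89
Change 3: A[1] 24 -> -13, delta = -37, sum = 52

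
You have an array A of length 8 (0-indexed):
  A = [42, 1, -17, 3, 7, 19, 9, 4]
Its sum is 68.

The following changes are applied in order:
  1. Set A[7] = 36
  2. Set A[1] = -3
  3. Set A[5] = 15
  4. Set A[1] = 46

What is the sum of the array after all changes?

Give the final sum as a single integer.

Initial sum: 68
Change 1: A[7] 4 -> 36, delta = 32, sum = 100
Change 2: A[1] 1 -> -3, delta = -4, sum = 96
Change 3: A[5] 19 -> 15, delta = -4, sum = 92
Change 4: A[1] -3 -> 46, delta = 49, sum = 141

Answer: 141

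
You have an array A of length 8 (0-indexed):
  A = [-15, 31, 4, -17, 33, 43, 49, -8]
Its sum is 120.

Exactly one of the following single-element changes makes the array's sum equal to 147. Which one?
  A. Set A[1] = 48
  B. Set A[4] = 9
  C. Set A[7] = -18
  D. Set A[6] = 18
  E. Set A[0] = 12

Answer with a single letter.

Option A: A[1] 31->48, delta=17, new_sum=120+(17)=137
Option B: A[4] 33->9, delta=-24, new_sum=120+(-24)=96
Option C: A[7] -8->-18, delta=-10, new_sum=120+(-10)=110
Option D: A[6] 49->18, delta=-31, new_sum=120+(-31)=89
Option E: A[0] -15->12, delta=27, new_sum=120+(27)=147 <-- matches target

Answer: E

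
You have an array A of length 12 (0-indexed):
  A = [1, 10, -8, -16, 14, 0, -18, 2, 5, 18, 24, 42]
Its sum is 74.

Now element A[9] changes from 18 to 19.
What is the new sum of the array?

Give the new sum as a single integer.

Old value at index 9: 18
New value at index 9: 19
Delta = 19 - 18 = 1
New sum = old_sum + delta = 74 + (1) = 75

Answer: 75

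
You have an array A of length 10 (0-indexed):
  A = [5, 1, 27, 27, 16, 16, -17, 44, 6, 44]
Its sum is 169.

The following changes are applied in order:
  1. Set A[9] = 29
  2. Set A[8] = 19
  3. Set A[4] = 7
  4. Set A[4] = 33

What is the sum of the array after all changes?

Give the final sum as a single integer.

Initial sum: 169
Change 1: A[9] 44 -> 29, delta = -15, sum = 154
Change 2: A[8] 6 -> 19, delta = 13, sum = 167
Change 3: A[4] 16 -> 7, delta = -9, sum = 158
Change 4: A[4] 7 -> 33, delta = 26, sum = 184

Answer: 184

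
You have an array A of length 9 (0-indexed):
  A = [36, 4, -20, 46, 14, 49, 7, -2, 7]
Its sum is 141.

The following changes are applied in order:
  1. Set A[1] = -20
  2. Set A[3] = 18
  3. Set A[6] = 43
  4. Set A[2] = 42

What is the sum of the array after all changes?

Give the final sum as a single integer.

Initial sum: 141
Change 1: A[1] 4 -> -20, delta = -24, sum = 117
Change 2: A[3] 46 -> 18, delta = -28, sum = 89
Change 3: A[6] 7 -> 43, delta = 36, sum = 125
Change 4: A[2] -20 -> 42, delta = 62, sum = 187

Answer: 187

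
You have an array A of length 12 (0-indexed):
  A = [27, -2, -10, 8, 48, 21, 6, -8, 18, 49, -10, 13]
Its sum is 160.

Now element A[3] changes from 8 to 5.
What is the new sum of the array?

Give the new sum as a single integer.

Answer: 157

Derivation:
Old value at index 3: 8
New value at index 3: 5
Delta = 5 - 8 = -3
New sum = old_sum + delta = 160 + (-3) = 157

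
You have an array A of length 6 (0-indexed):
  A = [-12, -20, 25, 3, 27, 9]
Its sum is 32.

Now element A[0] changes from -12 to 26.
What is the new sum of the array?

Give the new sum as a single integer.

Old value at index 0: -12
New value at index 0: 26
Delta = 26 - -12 = 38
New sum = old_sum + delta = 32 + (38) = 70

Answer: 70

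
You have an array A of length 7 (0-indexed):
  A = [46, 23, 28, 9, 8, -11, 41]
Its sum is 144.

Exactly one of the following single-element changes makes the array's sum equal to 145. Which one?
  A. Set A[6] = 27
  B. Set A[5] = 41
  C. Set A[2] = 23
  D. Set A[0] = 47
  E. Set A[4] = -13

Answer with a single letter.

Option A: A[6] 41->27, delta=-14, new_sum=144+(-14)=130
Option B: A[5] -11->41, delta=52, new_sum=144+(52)=196
Option C: A[2] 28->23, delta=-5, new_sum=144+(-5)=139
Option D: A[0] 46->47, delta=1, new_sum=144+(1)=145 <-- matches target
Option E: A[4] 8->-13, delta=-21, new_sum=144+(-21)=123

Answer: D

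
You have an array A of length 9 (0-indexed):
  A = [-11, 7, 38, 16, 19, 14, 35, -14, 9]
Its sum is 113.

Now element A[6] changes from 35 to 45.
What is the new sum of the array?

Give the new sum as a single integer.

Old value at index 6: 35
New value at index 6: 45
Delta = 45 - 35 = 10
New sum = old_sum + delta = 113 + (10) = 123

Answer: 123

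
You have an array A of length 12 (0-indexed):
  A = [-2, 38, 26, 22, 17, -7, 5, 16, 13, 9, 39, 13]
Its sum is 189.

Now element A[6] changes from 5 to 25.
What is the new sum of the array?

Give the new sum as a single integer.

Answer: 209

Derivation:
Old value at index 6: 5
New value at index 6: 25
Delta = 25 - 5 = 20
New sum = old_sum + delta = 189 + (20) = 209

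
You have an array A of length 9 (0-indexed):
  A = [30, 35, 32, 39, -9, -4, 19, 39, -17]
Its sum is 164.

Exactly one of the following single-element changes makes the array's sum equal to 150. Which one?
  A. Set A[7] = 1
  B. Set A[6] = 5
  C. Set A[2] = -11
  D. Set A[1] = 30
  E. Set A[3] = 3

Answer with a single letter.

Answer: B

Derivation:
Option A: A[7] 39->1, delta=-38, new_sum=164+(-38)=126
Option B: A[6] 19->5, delta=-14, new_sum=164+(-14)=150 <-- matches target
Option C: A[2] 32->-11, delta=-43, new_sum=164+(-43)=121
Option D: A[1] 35->30, delta=-5, new_sum=164+(-5)=159
Option E: A[3] 39->3, delta=-36, new_sum=164+(-36)=128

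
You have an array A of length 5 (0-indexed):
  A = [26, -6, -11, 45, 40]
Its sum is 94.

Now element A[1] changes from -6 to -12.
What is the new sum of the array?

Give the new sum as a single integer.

Answer: 88

Derivation:
Old value at index 1: -6
New value at index 1: -12
Delta = -12 - -6 = -6
New sum = old_sum + delta = 94 + (-6) = 88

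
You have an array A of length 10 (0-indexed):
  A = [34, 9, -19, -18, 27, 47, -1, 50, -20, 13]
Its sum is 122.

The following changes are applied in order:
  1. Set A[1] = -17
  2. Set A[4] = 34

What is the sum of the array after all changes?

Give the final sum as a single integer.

Answer: 103

Derivation:
Initial sum: 122
Change 1: A[1] 9 -> -17, delta = -26, sum = 96
Change 2: A[4] 27 -> 34, delta = 7, sum = 103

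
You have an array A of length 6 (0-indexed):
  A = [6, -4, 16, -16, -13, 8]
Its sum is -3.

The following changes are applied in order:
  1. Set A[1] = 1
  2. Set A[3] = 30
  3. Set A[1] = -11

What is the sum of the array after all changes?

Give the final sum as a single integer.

Answer: 36

Derivation:
Initial sum: -3
Change 1: A[1] -4 -> 1, delta = 5, sum = 2
Change 2: A[3] -16 -> 30, delta = 46, sum = 48
Change 3: A[1] 1 -> -11, delta = -12, sum = 36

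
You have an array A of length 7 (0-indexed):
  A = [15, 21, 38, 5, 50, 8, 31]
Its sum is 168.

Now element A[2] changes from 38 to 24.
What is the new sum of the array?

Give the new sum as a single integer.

Answer: 154

Derivation:
Old value at index 2: 38
New value at index 2: 24
Delta = 24 - 38 = -14
New sum = old_sum + delta = 168 + (-14) = 154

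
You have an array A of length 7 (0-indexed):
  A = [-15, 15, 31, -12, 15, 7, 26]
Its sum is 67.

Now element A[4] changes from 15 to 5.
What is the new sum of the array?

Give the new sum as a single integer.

Old value at index 4: 15
New value at index 4: 5
Delta = 5 - 15 = -10
New sum = old_sum + delta = 67 + (-10) = 57

Answer: 57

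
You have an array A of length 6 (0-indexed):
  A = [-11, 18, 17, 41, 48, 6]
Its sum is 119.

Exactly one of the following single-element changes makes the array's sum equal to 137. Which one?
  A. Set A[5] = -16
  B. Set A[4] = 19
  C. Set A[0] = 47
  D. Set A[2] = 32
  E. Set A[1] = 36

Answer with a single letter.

Answer: E

Derivation:
Option A: A[5] 6->-16, delta=-22, new_sum=119+(-22)=97
Option B: A[4] 48->19, delta=-29, new_sum=119+(-29)=90
Option C: A[0] -11->47, delta=58, new_sum=119+(58)=177
Option D: A[2] 17->32, delta=15, new_sum=119+(15)=134
Option E: A[1] 18->36, delta=18, new_sum=119+(18)=137 <-- matches target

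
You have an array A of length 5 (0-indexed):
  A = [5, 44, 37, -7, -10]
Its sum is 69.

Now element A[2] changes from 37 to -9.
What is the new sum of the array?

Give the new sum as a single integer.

Old value at index 2: 37
New value at index 2: -9
Delta = -9 - 37 = -46
New sum = old_sum + delta = 69 + (-46) = 23

Answer: 23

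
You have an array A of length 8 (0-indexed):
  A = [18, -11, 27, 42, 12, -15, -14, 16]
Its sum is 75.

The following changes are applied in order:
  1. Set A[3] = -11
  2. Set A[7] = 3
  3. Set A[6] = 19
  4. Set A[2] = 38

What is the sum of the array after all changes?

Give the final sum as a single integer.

Initial sum: 75
Change 1: A[3] 42 -> -11, delta = -53, sum = 22
Change 2: A[7] 16 -> 3, delta = -13, sum = 9
Change 3: A[6] -14 -> 19, delta = 33, sum = 42
Change 4: A[2] 27 -> 38, delta = 11, sum = 53

Answer: 53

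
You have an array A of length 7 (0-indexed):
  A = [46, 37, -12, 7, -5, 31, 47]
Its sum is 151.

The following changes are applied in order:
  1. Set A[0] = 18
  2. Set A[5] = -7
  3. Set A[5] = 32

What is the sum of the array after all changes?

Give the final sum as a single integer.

Answer: 124

Derivation:
Initial sum: 151
Change 1: A[0] 46 -> 18, delta = -28, sum = 123
Change 2: A[5] 31 -> -7, delta = -38, sum = 85
Change 3: A[5] -7 -> 32, delta = 39, sum = 124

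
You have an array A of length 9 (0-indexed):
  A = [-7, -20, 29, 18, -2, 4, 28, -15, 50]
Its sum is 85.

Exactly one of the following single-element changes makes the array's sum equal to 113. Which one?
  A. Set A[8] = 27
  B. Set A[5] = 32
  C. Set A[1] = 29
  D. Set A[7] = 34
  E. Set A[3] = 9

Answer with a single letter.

Answer: B

Derivation:
Option A: A[8] 50->27, delta=-23, new_sum=85+(-23)=62
Option B: A[5] 4->32, delta=28, new_sum=85+(28)=113 <-- matches target
Option C: A[1] -20->29, delta=49, new_sum=85+(49)=134
Option D: A[7] -15->34, delta=49, new_sum=85+(49)=134
Option E: A[3] 18->9, delta=-9, new_sum=85+(-9)=76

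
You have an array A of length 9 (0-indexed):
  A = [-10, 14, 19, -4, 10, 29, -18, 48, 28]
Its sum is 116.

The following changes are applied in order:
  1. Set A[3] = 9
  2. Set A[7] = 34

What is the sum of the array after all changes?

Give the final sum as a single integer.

Initial sum: 116
Change 1: A[3] -4 -> 9, delta = 13, sum = 129
Change 2: A[7] 48 -> 34, delta = -14, sum = 115

Answer: 115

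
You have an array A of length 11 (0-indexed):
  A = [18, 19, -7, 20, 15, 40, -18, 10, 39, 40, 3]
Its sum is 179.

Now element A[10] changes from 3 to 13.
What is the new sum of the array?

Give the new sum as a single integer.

Answer: 189

Derivation:
Old value at index 10: 3
New value at index 10: 13
Delta = 13 - 3 = 10
New sum = old_sum + delta = 179 + (10) = 189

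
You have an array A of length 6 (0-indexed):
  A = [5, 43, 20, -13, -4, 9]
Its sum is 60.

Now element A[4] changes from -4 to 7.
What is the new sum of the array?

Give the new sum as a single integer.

Answer: 71

Derivation:
Old value at index 4: -4
New value at index 4: 7
Delta = 7 - -4 = 11
New sum = old_sum + delta = 60 + (11) = 71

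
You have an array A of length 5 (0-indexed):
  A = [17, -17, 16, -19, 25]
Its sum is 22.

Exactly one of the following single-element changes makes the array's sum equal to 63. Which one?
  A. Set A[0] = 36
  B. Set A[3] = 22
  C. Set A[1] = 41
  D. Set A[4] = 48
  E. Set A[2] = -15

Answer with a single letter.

Option A: A[0] 17->36, delta=19, new_sum=22+(19)=41
Option B: A[3] -19->22, delta=41, new_sum=22+(41)=63 <-- matches target
Option C: A[1] -17->41, delta=58, new_sum=22+(58)=80
Option D: A[4] 25->48, delta=23, new_sum=22+(23)=45
Option E: A[2] 16->-15, delta=-31, new_sum=22+(-31)=-9

Answer: B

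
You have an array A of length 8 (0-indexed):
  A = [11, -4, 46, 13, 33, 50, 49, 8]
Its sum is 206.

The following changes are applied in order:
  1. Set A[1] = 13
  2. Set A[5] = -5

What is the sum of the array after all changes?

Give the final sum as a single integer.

Answer: 168

Derivation:
Initial sum: 206
Change 1: A[1] -4 -> 13, delta = 17, sum = 223
Change 2: A[5] 50 -> -5, delta = -55, sum = 168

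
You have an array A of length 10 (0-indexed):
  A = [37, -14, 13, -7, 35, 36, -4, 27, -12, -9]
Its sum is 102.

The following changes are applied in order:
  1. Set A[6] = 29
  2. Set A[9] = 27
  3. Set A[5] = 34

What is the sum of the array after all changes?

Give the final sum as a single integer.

Initial sum: 102
Change 1: A[6] -4 -> 29, delta = 33, sum = 135
Change 2: A[9] -9 -> 27, delta = 36, sum = 171
Change 3: A[5] 36 -> 34, delta = -2, sum = 169

Answer: 169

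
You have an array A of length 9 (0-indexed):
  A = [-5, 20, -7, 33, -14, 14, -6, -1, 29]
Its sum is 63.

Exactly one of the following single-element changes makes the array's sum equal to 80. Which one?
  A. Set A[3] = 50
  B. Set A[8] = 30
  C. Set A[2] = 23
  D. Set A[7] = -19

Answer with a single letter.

Option A: A[3] 33->50, delta=17, new_sum=63+(17)=80 <-- matches target
Option B: A[8] 29->30, delta=1, new_sum=63+(1)=64
Option C: A[2] -7->23, delta=30, new_sum=63+(30)=93
Option D: A[7] -1->-19, delta=-18, new_sum=63+(-18)=45

Answer: A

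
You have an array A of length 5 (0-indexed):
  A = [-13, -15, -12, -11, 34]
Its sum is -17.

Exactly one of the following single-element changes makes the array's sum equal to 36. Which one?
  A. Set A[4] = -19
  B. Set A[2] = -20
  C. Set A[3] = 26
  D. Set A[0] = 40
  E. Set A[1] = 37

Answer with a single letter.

Answer: D

Derivation:
Option A: A[4] 34->-19, delta=-53, new_sum=-17+(-53)=-70
Option B: A[2] -12->-20, delta=-8, new_sum=-17+(-8)=-25
Option C: A[3] -11->26, delta=37, new_sum=-17+(37)=20
Option D: A[0] -13->40, delta=53, new_sum=-17+(53)=36 <-- matches target
Option E: A[1] -15->37, delta=52, new_sum=-17+(52)=35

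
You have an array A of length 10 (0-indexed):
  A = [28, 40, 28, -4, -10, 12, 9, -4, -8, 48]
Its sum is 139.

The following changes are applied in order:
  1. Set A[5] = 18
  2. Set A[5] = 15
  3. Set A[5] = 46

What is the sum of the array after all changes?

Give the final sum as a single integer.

Initial sum: 139
Change 1: A[5] 12 -> 18, delta = 6, sum = 145
Change 2: A[5] 18 -> 15, delta = -3, sum = 142
Change 3: A[5] 15 -> 46, delta = 31, sum = 173

Answer: 173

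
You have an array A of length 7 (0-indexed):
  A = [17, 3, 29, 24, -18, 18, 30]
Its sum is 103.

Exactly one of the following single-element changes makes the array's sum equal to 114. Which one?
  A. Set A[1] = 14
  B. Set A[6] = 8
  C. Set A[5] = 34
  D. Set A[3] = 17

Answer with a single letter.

Answer: A

Derivation:
Option A: A[1] 3->14, delta=11, new_sum=103+(11)=114 <-- matches target
Option B: A[6] 30->8, delta=-22, new_sum=103+(-22)=81
Option C: A[5] 18->34, delta=16, new_sum=103+(16)=119
Option D: A[3] 24->17, delta=-7, new_sum=103+(-7)=96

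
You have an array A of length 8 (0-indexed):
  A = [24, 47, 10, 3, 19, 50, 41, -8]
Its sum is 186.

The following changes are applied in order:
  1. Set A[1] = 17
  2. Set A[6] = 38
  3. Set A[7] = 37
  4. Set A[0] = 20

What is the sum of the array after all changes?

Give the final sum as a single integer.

Answer: 194

Derivation:
Initial sum: 186
Change 1: A[1] 47 -> 17, delta = -30, sum = 156
Change 2: A[6] 41 -> 38, delta = -3, sum = 153
Change 3: A[7] -8 -> 37, delta = 45, sum = 198
Change 4: A[0] 24 -> 20, delta = -4, sum = 194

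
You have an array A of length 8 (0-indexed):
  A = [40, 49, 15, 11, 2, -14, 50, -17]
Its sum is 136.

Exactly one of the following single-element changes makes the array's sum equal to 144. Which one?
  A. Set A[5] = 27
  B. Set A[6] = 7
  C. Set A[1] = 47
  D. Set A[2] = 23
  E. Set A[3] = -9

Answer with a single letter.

Answer: D

Derivation:
Option A: A[5] -14->27, delta=41, new_sum=136+(41)=177
Option B: A[6] 50->7, delta=-43, new_sum=136+(-43)=93
Option C: A[1] 49->47, delta=-2, new_sum=136+(-2)=134
Option D: A[2] 15->23, delta=8, new_sum=136+(8)=144 <-- matches target
Option E: A[3] 11->-9, delta=-20, new_sum=136+(-20)=116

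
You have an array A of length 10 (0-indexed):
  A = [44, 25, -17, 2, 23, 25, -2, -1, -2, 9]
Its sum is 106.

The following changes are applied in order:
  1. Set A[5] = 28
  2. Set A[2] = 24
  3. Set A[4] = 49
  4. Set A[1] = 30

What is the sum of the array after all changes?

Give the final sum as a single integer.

Answer: 181

Derivation:
Initial sum: 106
Change 1: A[5] 25 -> 28, delta = 3, sum = 109
Change 2: A[2] -17 -> 24, delta = 41, sum = 150
Change 3: A[4] 23 -> 49, delta = 26, sum = 176
Change 4: A[1] 25 -> 30, delta = 5, sum = 181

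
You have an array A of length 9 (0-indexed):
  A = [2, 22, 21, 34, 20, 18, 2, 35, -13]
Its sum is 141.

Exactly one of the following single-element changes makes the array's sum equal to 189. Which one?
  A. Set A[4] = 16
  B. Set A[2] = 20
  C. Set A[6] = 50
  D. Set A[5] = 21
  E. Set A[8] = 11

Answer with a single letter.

Answer: C

Derivation:
Option A: A[4] 20->16, delta=-4, new_sum=141+(-4)=137
Option B: A[2] 21->20, delta=-1, new_sum=141+(-1)=140
Option C: A[6] 2->50, delta=48, new_sum=141+(48)=189 <-- matches target
Option D: A[5] 18->21, delta=3, new_sum=141+(3)=144
Option E: A[8] -13->11, delta=24, new_sum=141+(24)=165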